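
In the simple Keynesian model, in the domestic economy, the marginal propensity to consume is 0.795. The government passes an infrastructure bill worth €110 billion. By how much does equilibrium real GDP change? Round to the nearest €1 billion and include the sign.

+€537 billion

Spending multiplier = 1/(1 − MPC) = 1/(1 − 0.795) = 1/0.205 ≈ 4.878.
ΔY = k × ΔG = (+€110 billion) / 0.205 ≈ +€537 billion.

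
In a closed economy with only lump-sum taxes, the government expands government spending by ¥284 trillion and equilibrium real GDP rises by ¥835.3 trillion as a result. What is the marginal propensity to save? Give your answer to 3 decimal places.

Implied spending multiplier k = ΔY/ΔG = 835.3/284 ≈ 2.9412.
Since k = 1/(1 − MPC), MPC = 1 − 1/k = 1 − ΔG/ΔY = 1 − 284/835.3 ≈ 0.660.
MPS = 1 − MPC = 0.340.

0.340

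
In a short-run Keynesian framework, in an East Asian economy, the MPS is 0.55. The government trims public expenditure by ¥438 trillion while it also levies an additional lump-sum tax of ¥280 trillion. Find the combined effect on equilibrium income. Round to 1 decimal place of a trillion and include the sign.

MPC = 1 − MPS = 1 − 0.55 = 0.45.
Expenditure multiplier = 1/(1 − MPC) = 1/(1 − 0.45) = 1/0.55 ≈ 1.818.
ΔG contributes k·ΔG = (−¥438 trillion) / 0.55 ≈ −¥796.4 trillion.
ΔT of +¥280 trillion changes first-round spending by −c·ΔT = −¥126 trillion, contributing k·(−c·ΔT) = (−¥126 trillion) / 0.55 ≈ −¥229.1 trillion.
Net ΔY = k(ΔG − c·ΔT) = (−¥564 trillion) / 0.55 ≈ −¥1,025.5 trillion.

−¥1,025.5 trillion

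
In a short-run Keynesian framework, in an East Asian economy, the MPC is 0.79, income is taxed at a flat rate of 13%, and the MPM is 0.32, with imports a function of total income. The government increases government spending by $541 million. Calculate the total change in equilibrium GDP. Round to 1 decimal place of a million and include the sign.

Government-spending multiplier = 1/(1 − c(1−t) + m) = 1/(1 − 0.79×0.87 + 0.32) = 1/0.6327 ≈ 1.581.
ΔY = k × ΔG = (+$541 million) / 0.6327 ≈ +$855.1 million.

+$855.1 million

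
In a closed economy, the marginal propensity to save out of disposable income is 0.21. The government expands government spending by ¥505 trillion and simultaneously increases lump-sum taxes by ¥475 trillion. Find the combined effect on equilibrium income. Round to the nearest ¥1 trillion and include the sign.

+¥618 trillion

MPC = 1 − MPS = 1 − 0.21 = 0.79.
Expenditure multiplier = 1/(1 − MPC) = 1/(1 − 0.79) = 1/0.21 ≈ 4.762.
ΔG contributes k·ΔG = (+¥505 trillion) / 0.21 ≈ +¥2,404.8 trillion.
ΔT of +¥475 trillion changes first-round spending by −c·ΔT = −¥375.25 trillion, contributing k·(−c·ΔT) = (−¥375.25 trillion) / 0.21 ≈ −¥1,786.9 trillion.
Net ΔY = k(ΔG − c·ΔT) = (+¥129.75 trillion) / 0.21 ≈ +¥618 trillion.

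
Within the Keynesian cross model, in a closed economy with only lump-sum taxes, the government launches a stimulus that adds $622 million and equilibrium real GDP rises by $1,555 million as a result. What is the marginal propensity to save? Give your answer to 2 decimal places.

0.40

Implied spending multiplier k = ΔY/ΔG = 1,555/622 = 2.5.
Since k = 1/(1 − MPC), MPC = 1 − 1/k = 1 − ΔG/ΔY = 1 − 622/1,555 = 0.60.
MPS = 1 − MPC = 0.40.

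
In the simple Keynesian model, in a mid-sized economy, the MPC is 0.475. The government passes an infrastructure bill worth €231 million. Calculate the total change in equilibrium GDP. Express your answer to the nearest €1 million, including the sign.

+€440 million

Expenditure multiplier = 1/(1 − MPC) = 1/(1 − 0.475) = 1/0.525 ≈ 1.905.
ΔY = k × ΔG = (+€231 million) / 0.525 = +€440 million.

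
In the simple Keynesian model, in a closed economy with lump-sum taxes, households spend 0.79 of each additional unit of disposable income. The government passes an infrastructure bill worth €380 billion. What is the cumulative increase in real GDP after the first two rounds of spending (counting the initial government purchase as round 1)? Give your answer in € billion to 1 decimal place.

€680.2 billion

Round 1 adds ΔG = €380 billion; each later round is MPC = 0.79 times the previous.
After 2 rounds: 380 + 300.2 = ΔG·(1 − c^2)/(1 − c) = 380 × (1 − 0.6241)/0.21 = €680.2 billion.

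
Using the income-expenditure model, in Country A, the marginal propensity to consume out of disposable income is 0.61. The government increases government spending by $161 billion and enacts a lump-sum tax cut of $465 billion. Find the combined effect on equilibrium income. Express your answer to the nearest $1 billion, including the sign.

+$1,140 billion

Expenditure multiplier = 1/(1 − MPC) = 1/(1 − 0.61) = 1/0.39 ≈ 2.564.
ΔG contributes k·ΔG = (+$161 billion) / 0.39 ≈ +$412.8 billion.
ΔT of −$465 billion changes first-round spending by −c·ΔT = +$283.65 billion, contributing k·(−c·ΔT) = (+$283.65 billion) / 0.39 ≈ +$727.3 billion.
Net ΔY = k(ΔG − c·ΔT) = (+$444.65 billion) / 0.39 ≈ +$1,140 billion.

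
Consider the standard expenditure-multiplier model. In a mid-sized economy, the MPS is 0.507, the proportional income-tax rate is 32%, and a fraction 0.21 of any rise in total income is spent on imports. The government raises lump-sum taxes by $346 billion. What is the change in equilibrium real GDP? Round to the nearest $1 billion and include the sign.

MPC = 1 − MPS = 1 − 0.507 = 0.493.
A lump-sum tax change of +$346 billion shifts disposable income by −$346 billion; first-round consumption changes by −c × ΔT = −0.493 × (+$346 billion) = −$170.578 billion.
Expenditure multiplier = 1/(1 − c(1−t) + m) = 1/(1 − 0.493×0.68 + 0.21) = 1/0.87476 ≈ 1.143.
The tax multiplier is −c × k ≈ −0.564, so ΔY = k × (−c·ΔT) = (−$170.578 billion) / 0.87476 ≈ −$195 billion.

−$195 billion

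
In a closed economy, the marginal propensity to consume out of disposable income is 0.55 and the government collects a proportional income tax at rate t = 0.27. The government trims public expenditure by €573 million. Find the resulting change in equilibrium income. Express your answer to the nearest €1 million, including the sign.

−€957 million

Government-spending multiplier = 1/(1 − c(1−t)) = 1/(1 − 0.55×0.73) = 1/0.5985 ≈ 1.671.
ΔY = k × ΔG = (−€573 million) / 0.5985 ≈ −€957 million.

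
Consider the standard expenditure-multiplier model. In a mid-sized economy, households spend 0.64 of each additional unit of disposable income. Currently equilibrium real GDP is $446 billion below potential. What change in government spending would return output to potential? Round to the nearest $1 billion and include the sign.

+$161 billion

Spending multiplier = 1/(1 − MPC) = 1/(1 − 0.64) = 1/0.36 ≈ 2.778.
Need ΔY = +$446 billion, so ΔG = ΔY/k = (+$446 billion) × 0.36 ≈ +$161 billion.
The government should increase government spending by $161 billion.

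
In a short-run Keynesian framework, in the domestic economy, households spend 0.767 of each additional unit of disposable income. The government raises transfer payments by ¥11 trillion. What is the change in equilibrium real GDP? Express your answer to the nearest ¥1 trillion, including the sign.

The transfer change shifts disposable income by +¥11 trillion, so first-round consumption changes by c·ΔTR = 0.767 × (+¥11 trillion) = +¥8.437 trillion.
Expenditure multiplier = 1/(1 − MPC) = 1/(1 − 0.767) = 1/0.233 ≈ 4.292.
The transfer multiplier is c × k ≈ 3.292, so ΔY = k × (c·ΔTR) = (+¥8.437 trillion) / 0.233 ≈ +¥36 trillion.

+¥36 trillion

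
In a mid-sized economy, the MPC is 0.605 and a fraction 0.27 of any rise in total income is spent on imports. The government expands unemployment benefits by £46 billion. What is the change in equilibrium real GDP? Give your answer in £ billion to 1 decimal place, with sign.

+£41.8 billion

The transfer change shifts disposable income by +£46 billion, so first-round consumption changes by c·ΔTR = 0.605 × (+£46 billion) = +£27.83 billion.
Expenditure multiplier = 1/(1 − c + m) = 1/(1 − 0.605 + 0.27) = 1/0.665 ≈ 1.504.
The transfer multiplier is c × k ≈ 0.91, so ΔY = k × (c·ΔTR) = (+£27.83 billion) / 0.665 ≈ +£41.8 billion.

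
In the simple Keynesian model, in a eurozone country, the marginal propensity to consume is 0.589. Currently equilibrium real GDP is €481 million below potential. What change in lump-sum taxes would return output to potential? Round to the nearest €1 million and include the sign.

Spending multiplier = 1/(1 − MPC) = 1/(1 − 0.589) = 1/0.411 ≈ 2.433.
Tax multiplier = −c·k = −0.589/0.411 ≈ −1.433. Need ΔY = +€481 million, so ΔT = ΔY/(−c·k) = −(+€481 million) × 0.411 / 0.589 ≈ −€336 million.
The government should cut lump-sum taxes by €336 million.

−€336 million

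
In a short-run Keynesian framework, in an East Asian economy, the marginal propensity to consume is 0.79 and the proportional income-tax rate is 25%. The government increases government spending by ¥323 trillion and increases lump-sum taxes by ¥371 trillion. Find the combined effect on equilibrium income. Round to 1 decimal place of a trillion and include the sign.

+¥73.4 trillion

Expenditure multiplier = 1/(1 − c(1−t)) = 1/(1 − 0.79×0.75) = 1/0.4075 ≈ 2.454.
ΔG contributes k·ΔG = (+¥323 trillion) / 0.4075 ≈ +¥792.6 trillion.
ΔT of +¥371 trillion changes first-round spending by −c·ΔT = −¥293.09 trillion, contributing k·(−c·ΔT) = (−¥293.09 trillion) / 0.4075 ≈ −¥719.2 trillion.
Net ΔY = k(ΔG − c·ΔT) = (+¥29.91 trillion) / 0.4075 ≈ +¥73.4 trillion.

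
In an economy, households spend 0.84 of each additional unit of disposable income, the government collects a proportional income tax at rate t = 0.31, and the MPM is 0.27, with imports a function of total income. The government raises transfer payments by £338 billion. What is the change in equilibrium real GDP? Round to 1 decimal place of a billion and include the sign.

The transfer change shifts disposable income by +£338 billion, so first-round consumption changes by c·ΔTR = 0.84 × (+£338 billion) = +£283.92 billion.
Expenditure multiplier = 1/(1 − c(1−t) + m) = 1/(1 − 0.84×0.69 + 0.27) = 1/0.6904 ≈ 1.448.
The transfer multiplier is c × k ≈ 1.217, so ΔY = k × (c·ΔTR) = (+£283.92 billion) / 0.6904 ≈ +£411.2 billion.

+£411.2 billion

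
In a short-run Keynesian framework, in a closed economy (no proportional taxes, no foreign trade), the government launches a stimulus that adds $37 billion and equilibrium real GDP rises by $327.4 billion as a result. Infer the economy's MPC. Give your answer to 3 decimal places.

0.887

Implied spending multiplier k = ΔY/ΔG = 327.4/37 ≈ 8.8486.
Since k = 1/(1 − MPC), MPC = 1 − 1/k = 1 − ΔG/ΔY = 1 − 37/327.4 ≈ 0.887.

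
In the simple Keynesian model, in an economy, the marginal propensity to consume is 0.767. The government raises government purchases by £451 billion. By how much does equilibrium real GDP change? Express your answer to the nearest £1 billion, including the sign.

+£1,936 billion

Government-spending multiplier = 1/(1 − MPC) = 1/(1 − 0.767) = 1/0.233 ≈ 4.292.
ΔY = k × ΔG = (+£451 billion) / 0.233 ≈ +£1,936 billion.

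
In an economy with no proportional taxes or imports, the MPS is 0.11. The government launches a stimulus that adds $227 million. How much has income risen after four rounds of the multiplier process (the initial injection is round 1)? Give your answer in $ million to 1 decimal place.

MPC = 1 − MPS = 1 − 0.11 = 0.89.
Round 1 adds ΔG = $227 million; each later round is MPC = 0.89 times the previous.
After 4 rounds: 227 + 202.03 + 179.8067 + 160.027963 = ΔG·(1 − c^4)/(1 − c) = 227 × (1 − 0.62742241)/0.11 ≈ $768.9 million.

$768.9 million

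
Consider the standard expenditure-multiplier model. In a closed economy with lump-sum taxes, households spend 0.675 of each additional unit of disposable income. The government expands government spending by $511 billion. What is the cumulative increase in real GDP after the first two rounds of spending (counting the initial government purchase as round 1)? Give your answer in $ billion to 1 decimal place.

Round 1 adds ΔG = $511 billion; each later round is MPC = 0.675 times the previous.
After 2 rounds: 511 + 344.925 = ΔG·(1 − c^2)/(1 − c) = 511 × (1 − 0.455625)/0.325 ≈ $855.9 billion.

$855.9 billion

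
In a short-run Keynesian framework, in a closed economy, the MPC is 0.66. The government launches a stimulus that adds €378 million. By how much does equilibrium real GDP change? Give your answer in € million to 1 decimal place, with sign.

Spending multiplier = 1/(1 − MPC) = 1/(1 − 0.66) = 1/0.34 ≈ 2.941.
ΔY = k × ΔG = (+€378 million) / 0.34 ≈ +€1,111.8 million.

+€1,111.8 million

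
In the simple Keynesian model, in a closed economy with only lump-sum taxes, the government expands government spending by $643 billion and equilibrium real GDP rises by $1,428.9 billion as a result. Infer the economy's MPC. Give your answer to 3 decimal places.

0.550

Implied spending multiplier k = ΔY/ΔG = 1,428.9/643 ≈ 2.2222.
Since k = 1/(1 − MPC), MPC = 1 − 1/k = 1 − ΔG/ΔY = 1 − 643/1,428.9 ≈ 0.550.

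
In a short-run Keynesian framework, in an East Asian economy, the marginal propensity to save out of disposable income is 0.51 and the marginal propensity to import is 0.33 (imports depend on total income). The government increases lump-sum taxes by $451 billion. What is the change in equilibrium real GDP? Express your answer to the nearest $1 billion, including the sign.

MPC = 1 − MPS = 1 − 0.51 = 0.49.
A lump-sum tax change of +$451 billion shifts disposable income by −$451 billion; first-round consumption changes by −c × ΔT = −0.49 × (+$451 billion) = −$220.99 billion.
Expenditure multiplier = 1/(1 − c + m) = 1/(1 − 0.49 + 0.33) = 1/0.84 ≈ 1.19.
The tax multiplier is −c × k ≈ −0.583, so ΔY = k × (−c·ΔT) = (−$220.99 billion) / 0.84 ≈ −$263 billion.

−$263 billion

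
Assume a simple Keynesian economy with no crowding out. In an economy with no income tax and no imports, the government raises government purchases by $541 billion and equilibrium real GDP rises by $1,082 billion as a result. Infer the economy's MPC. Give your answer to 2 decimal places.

0.50

Implied spending multiplier k = ΔY/ΔG = 1,082/541 = 2.
Since k = 1/(1 − MPC), MPC = 1 − 1/k = 1 − ΔG/ΔY = 1 − 541/1,082 = 0.50.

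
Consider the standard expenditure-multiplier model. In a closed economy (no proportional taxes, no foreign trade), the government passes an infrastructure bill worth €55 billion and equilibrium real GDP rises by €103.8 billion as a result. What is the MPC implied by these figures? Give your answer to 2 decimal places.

Implied spending multiplier k = ΔY/ΔG = 103.8/55 ≈ 1.8873.
Since k = 1/(1 − MPC), MPC = 1 − 1/k = 1 − ΔG/ΔY = 1 − 55/103.8 ≈ 0.47.

0.47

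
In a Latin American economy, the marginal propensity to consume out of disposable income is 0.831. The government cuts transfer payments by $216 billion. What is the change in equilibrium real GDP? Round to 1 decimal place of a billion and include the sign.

The transfer change shifts disposable income by −$216 billion, so first-round consumption changes by c·ΔTR = 0.831 × (−$216 billion) = −$179.496 billion.
Expenditure multiplier = 1/(1 − MPC) = 1/(1 − 0.831) = 1/0.169 ≈ 5.917.
The transfer multiplier is c × k ≈ 4.917, so ΔY = k × (c·ΔTR) = (−$179.496 billion) / 0.169 ≈ −$1,062.1 billion.

−$1,062.1 billion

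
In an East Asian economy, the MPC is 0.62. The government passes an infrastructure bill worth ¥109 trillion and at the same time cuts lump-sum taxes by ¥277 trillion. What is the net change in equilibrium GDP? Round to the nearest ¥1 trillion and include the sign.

Expenditure multiplier = 1/(1 − MPC) = 1/(1 − 0.62) = 1/0.38 ≈ 2.632.
ΔG contributes k·ΔG = (+¥109 trillion) / 0.38 ≈ +¥286.8 trillion.
ΔT of −¥277 trillion changes first-round spending by −c·ΔT = +¥171.74 trillion, contributing k·(−c·ΔT) = (+¥171.74 trillion) / 0.38 ≈ +¥451.9 trillion.
Net ΔY = k(ΔG − c·ΔT) = (+¥280.74 trillion) / 0.38 ≈ +¥739 trillion.

+¥739 trillion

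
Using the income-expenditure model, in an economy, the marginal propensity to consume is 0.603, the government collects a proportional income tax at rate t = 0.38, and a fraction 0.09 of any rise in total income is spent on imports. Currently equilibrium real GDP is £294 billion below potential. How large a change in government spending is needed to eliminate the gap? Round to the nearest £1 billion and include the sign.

+£211 billion

Spending multiplier = 1/(1 − c(1−t) + m) = 1/(1 − 0.603×0.62 + 0.09) = 1/0.71614 ≈ 1.396.
Need ΔY = +£294 billion, so ΔG = ΔY/k = (+£294 billion) × 0.71614 ≈ +£211 billion.
The government should increase government spending by £211 billion.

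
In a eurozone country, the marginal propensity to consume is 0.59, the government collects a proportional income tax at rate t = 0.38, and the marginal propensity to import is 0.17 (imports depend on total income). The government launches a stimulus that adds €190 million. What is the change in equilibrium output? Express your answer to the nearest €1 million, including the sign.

Expenditure multiplier = 1/(1 − c(1−t) + m) = 1/(1 − 0.59×0.62 + 0.17) = 1/0.8042 ≈ 1.243.
ΔY = k × ΔG = (+€190 million) / 0.8042 ≈ +€236 million.

+€236 million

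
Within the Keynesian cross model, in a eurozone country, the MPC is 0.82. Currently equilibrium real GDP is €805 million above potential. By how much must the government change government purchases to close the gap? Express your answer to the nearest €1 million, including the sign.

Spending multiplier = 1/(1 − MPC) = 1/(1 − 0.82) = 1/0.18 ≈ 5.556.
Need ΔY = −€805 million, so ΔG = ΔY/k = (−€805 million) × 0.18 ≈ −€145 million.
The government should cut government purchases by €145 million.

−€145 million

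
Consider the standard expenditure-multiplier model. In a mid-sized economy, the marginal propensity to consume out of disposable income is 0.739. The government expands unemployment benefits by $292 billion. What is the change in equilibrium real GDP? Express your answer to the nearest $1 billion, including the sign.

+$827 billion

The transfer change shifts disposable income by +$292 billion, so first-round consumption changes by c·ΔTR = 0.739 × (+$292 billion) = +$215.788 billion.
Expenditure multiplier = 1/(1 − MPC) = 1/(1 − 0.739) = 1/0.261 ≈ 3.831.
The transfer multiplier is c × k ≈ 2.831, so ΔY = k × (c·ΔTR) = (+$215.788 billion) / 0.261 ≈ +$827 billion.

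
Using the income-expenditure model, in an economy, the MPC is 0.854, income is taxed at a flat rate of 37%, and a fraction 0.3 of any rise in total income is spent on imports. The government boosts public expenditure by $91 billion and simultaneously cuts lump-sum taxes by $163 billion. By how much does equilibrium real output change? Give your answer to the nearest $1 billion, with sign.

Expenditure multiplier = 1/(1 − c(1−t) + m) = 1/(1 − 0.854×0.63 + 0.3) = 1/0.76198 ≈ 1.312.
ΔG contributes k·ΔG = (+$91 billion) / 0.76198 ≈ +$119.4 billion.
ΔT of −$163 billion changes first-round spending by −c·ΔT = +$139.202 billion, contributing k·(−c·ΔT) = (+$139.202 billion) / 0.76198 ≈ +$182.7 billion.
Net ΔY = k(ΔG − c·ΔT) = (+$230.202 billion) / 0.76198 ≈ +$302 billion.

+$302 billion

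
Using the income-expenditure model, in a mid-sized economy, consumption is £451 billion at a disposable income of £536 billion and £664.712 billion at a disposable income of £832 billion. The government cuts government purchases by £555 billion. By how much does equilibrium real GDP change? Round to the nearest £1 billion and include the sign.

−£1,996 billion

MPC = ΔC/ΔYd = (664.712 − 451)/(832 − 536) = 213.712/296 = 0.722.
Government-spending multiplier = 1/(1 − MPC) = 1/(1 − 0.722) = 1/0.278 ≈ 3.597.
ΔY = k × ΔG = (−£555 billion) / 0.278 ≈ −£1,996 billion.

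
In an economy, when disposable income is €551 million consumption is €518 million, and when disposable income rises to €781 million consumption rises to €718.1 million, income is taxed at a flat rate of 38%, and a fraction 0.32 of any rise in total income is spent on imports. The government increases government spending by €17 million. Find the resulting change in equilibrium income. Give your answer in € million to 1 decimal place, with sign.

+€21.8 million

MPC = ΔC/ΔYd = (718.1 − 518)/(781 − 551) = 200.1/230 = 0.87.
Expenditure multiplier = 1/(1 − c(1−t) + m) = 1/(1 − 0.87×0.62 + 0.32) = 1/0.7806 ≈ 1.281.
ΔY = k × ΔG = (+€17 million) / 0.7806 ≈ +€21.8 million.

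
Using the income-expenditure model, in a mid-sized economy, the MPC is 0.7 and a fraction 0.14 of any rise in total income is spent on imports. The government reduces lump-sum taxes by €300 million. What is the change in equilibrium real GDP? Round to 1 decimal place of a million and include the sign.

+€477.3 million

A lump-sum tax change of −€300 million shifts disposable income by +€300 million; first-round consumption changes by −c × ΔT = −0.7 × (−€300 million) = +€210 million.
Expenditure multiplier = 1/(1 − c + m) = 1/(1 − 0.7 + 0.14) = 1/0.44 ≈ 2.273.
The tax multiplier is −c × k ≈ −1.591, so ΔY = k × (−c·ΔT) = (+€210 million) / 0.44 ≈ +€477.3 million.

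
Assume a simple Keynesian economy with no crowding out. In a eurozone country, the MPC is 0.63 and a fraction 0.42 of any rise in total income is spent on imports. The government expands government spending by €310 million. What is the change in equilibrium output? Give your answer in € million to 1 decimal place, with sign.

+€392.4 million

Government-spending multiplier = 1/(1 − c + m) = 1/(1 − 0.63 + 0.42) = 1/0.79 ≈ 1.266.
ΔY = k × ΔG = (+€310 million) / 0.79 ≈ +€392.4 million.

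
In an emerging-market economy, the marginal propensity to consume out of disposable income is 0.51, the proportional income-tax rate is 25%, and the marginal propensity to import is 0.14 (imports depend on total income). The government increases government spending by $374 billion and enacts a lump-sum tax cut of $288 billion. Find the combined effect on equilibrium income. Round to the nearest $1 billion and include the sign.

Expenditure multiplier = 1/(1 − c(1−t) + m) = 1/(1 − 0.51×0.75 + 0.14) = 1/0.7575 ≈ 1.32.
ΔG contributes k·ΔG = (+$374 billion) / 0.7575 ≈ +$493.7 billion.
ΔT of −$288 billion changes first-round spending by −c·ΔT = +$146.88 billion, contributing k·(−c·ΔT) = (+$146.88 billion) / 0.7575 ≈ +$193.9 billion.
Net ΔY = k(ΔG − c·ΔT) = (+$520.88 billion) / 0.7575 ≈ +$688 billion.

+$688 billion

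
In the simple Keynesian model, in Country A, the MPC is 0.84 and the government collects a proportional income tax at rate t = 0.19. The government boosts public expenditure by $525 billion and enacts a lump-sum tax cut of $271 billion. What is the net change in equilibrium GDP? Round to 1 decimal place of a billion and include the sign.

Expenditure multiplier = 1/(1 − c(1−t)) = 1/(1 − 0.84×0.81) = 1/0.3196 ≈ 3.129.
ΔG contributes k·ΔG = (+$525 billion) / 0.3196 ≈ +$1,642.7 billion.
ΔT of −$271 billion changes first-round spending by −c·ΔT = +$227.64 billion, contributing k·(−c·ΔT) = (+$227.64 billion) / 0.3196 ≈ +$712.3 billion.
Net ΔY = k(ΔG − c·ΔT) = (+$752.64 billion) / 0.3196 ≈ +$2,354.9 billion.

+$2,354.9 billion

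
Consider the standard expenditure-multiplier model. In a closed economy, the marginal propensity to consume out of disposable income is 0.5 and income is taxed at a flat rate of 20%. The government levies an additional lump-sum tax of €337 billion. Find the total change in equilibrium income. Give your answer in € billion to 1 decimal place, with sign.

−€280.8 billion

A lump-sum tax change of +€337 billion shifts disposable income by −€337 billion; first-round consumption changes by −c × ΔT = −0.5 × (+€337 billion) = −€168.5 billion.
Expenditure multiplier = 1/(1 − c(1−t)) = 1/(1 − 0.5×0.8) = 1/0.6 ≈ 1.667.
The tax multiplier is −c × k ≈ −0.833, so ΔY = k × (−c·ΔT) = (−€168.5 billion) / 0.6 ≈ −€280.8 billion.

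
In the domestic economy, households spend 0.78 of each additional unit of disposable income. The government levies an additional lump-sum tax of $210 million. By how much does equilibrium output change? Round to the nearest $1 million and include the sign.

A lump-sum tax change of +$210 million shifts disposable income by −$210 million; first-round consumption changes by −c × ΔT = −0.78 × (+$210 million) = −$163.8 million.
Expenditure multiplier = 1/(1 − MPC) = 1/(1 − 0.78) = 1/0.22 ≈ 4.545.
The tax multiplier is −c × k ≈ −3.545, so ΔY = k × (−c·ΔT) = (−$163.8 million) / 0.22 ≈ −$745 million.

−$745 million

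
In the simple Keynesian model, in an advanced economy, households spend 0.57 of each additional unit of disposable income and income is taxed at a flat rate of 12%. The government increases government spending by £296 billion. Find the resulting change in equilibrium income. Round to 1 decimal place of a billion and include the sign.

+£593.9 billion

Government-spending multiplier = 1/(1 − c(1−t)) = 1/(1 − 0.57×0.88) = 1/0.4984 ≈ 2.006.
ΔY = k × ΔG = (+£296 billion) / 0.4984 ≈ +£593.9 billion.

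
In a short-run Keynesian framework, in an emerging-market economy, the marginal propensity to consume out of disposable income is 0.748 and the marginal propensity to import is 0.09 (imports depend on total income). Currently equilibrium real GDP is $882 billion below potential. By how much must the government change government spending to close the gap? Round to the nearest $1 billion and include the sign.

+$302 billion

Spending multiplier = 1/(1 − c + m) = 1/(1 − 0.748 + 0.09) = 1/0.342 ≈ 2.924.
Need ΔY = +$882 billion, so ΔG = ΔY/k = (+$882 billion) × 0.342 ≈ +$302 billion.
The government should increase government spending by $302 billion.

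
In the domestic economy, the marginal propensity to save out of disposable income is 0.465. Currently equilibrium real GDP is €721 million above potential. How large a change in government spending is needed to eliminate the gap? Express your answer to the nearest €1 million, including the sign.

−€335 million

MPC = 1 − MPS = 1 − 0.465 = 0.535.
Spending multiplier = 1/(1 − MPC) = 1/(1 − 0.535) = 1/0.465 ≈ 2.151.
Need ΔY = −€721 million, so ΔG = ΔY/k = (−€721 million) × 0.465 ≈ −€335 million.
The government should cut government spending by €335 million.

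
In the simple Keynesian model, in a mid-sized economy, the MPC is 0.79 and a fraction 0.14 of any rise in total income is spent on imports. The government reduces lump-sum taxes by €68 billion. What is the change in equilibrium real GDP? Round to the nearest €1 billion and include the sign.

A lump-sum tax change of −€68 billion shifts disposable income by +€68 billion; first-round consumption changes by −c × ΔT = −0.79 × (−€68 billion) = +€53.72 billion.
Expenditure multiplier = 1/(1 − c + m) = 1/(1 − 0.79 + 0.14) = 1/0.35 ≈ 2.857.
The tax multiplier is −c × k ≈ −2.257, so ΔY = k × (−c·ΔT) = (+€53.72 billion) / 0.35 ≈ +€153 billion.

+€153 billion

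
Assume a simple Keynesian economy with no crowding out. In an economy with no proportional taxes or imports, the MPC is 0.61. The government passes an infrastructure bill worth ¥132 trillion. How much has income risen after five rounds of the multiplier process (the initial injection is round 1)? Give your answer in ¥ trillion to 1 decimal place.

Round 1 adds ΔG = ¥132 trillion; each later round is MPC = 0.61 times the previous.
After 5 rounds: 132 + 80.52 + 49.1172 + 29.961492 + 18.27651012 = ΔG·(1 − c^5)/(1 − c) = 132 × (1 − 0.0844596301)/0.39 ≈ ¥309.9 trillion.

¥309.9 trillion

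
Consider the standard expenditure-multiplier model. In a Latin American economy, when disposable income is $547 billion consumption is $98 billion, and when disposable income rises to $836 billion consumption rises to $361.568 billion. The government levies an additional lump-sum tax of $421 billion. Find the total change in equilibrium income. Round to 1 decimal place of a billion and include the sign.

−$4,363.1 billion

MPC = ΔC/ΔYd = (361.568 − 98)/(836 − 547) = 263.568/289 = 0.912.
A lump-sum tax change of +$421 billion shifts disposable income by −$421 billion; first-round consumption changes by −c × ΔT = −0.912 × (+$421 billion) = −$383.952 billion.
Expenditure multiplier = 1/(1 − MPC) = 1/(1 − 0.912) = 1/0.088 ≈ 11.364.
The tax multiplier is −c × k ≈ −10.364, so ΔY = k × (−c·ΔT) = (−$383.952 billion) / 0.088 ≈ −$4,363.1 billion.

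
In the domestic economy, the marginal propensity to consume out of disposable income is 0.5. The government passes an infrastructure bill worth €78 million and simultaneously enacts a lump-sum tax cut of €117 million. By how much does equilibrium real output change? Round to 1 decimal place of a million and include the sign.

+€273.0 million

Expenditure multiplier = 1/(1 − MPC) = 1/(1 − 0.5) = 1/0.5 = 2.
ΔG contributes k·ΔG = (+€78 million) / 0.5 = +€156 million.
ΔT of −€117 million changes first-round spending by −c·ΔT = +€58.5 million, contributing k·(−c·ΔT) = (+€58.5 million) / 0.5 = +€117 million.
Net ΔY = k(ΔG − c·ΔT) = (+€136.5 million) / 0.5 = +€273 million.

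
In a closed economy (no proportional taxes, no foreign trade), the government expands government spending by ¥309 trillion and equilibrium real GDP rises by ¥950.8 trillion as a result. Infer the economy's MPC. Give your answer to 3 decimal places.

0.675

Implied spending multiplier k = ΔY/ΔG = 950.8/309 ≈ 3.077.
Since k = 1/(1 − MPC), MPC = 1 − 1/k = 1 − ΔG/ΔY = 1 − 309/950.8 ≈ 0.675.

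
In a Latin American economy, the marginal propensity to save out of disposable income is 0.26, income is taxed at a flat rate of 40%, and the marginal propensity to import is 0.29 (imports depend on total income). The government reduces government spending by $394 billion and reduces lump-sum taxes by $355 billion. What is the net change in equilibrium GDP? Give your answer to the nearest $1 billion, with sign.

MPC = 1 − MPS = 1 − 0.26 = 0.74.
Expenditure multiplier = 1/(1 − c(1−t) + m) = 1/(1 − 0.74×0.6 + 0.29) = 1/0.846 ≈ 1.182.
ΔG contributes k·ΔG = (−$394 billion) / 0.846 ≈ −$465.7 billion.
ΔT of −$355 billion changes first-round spending by −c·ΔT = +$262.7 billion, contributing k·(−c·ΔT) = (+$262.7 billion) / 0.846 ≈ +$310.5 billion.
Net ΔY = k(ΔG − c·ΔT) = (−$131.3 billion) / 0.846 ≈ −$155 billion.

−$155 billion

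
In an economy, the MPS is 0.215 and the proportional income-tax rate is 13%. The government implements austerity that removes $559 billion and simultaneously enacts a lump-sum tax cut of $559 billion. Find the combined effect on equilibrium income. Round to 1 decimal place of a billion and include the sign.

MPC = 1 − MPS = 1 − 0.215 = 0.785.
Expenditure multiplier = 1/(1 − c(1−t)) = 1/(1 − 0.785×0.87) = 1/0.31705 ≈ 3.154.
ΔG contributes k·ΔG = (−$559 billion) / 0.31705 ≈ −$1,763.1 billion.
ΔT of −$559 billion changes first-round spending by −c·ΔT = +$438.815 billion, contributing k·(−c·ΔT) = (+$438.815 billion) / 0.31705 ≈ +$1,384.1 billion.
Net ΔY = k(ΔG − c·ΔT) = (−$120.185 billion) / 0.31705 ≈ −$379.1 billion.

−$379.1 billion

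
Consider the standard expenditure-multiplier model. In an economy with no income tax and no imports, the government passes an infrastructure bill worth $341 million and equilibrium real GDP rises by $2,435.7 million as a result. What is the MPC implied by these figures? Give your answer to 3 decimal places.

Implied spending multiplier k = ΔY/ΔG = 2,435.7/341 ≈ 7.1428.
Since k = 1/(1 − MPC), MPC = 1 − 1/k = 1 − ΔG/ΔY = 1 − 341/2,435.7 ≈ 0.860.

0.860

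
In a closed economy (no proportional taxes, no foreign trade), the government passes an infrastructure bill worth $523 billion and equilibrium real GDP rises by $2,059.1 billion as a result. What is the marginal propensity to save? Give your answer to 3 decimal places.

0.254

Implied spending multiplier k = ΔY/ΔG = 2,059.1/523 ≈ 3.9371.
Since k = 1/(1 − MPC), MPC = 1 − 1/k = 1 − ΔG/ΔY = 1 − 523/2,059.1 ≈ 0.746.
MPS = 1 − MPC = 0.254.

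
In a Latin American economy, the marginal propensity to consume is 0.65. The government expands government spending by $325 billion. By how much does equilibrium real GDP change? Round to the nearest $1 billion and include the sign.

+$929 billion

Expenditure multiplier = 1/(1 − MPC) = 1/(1 − 0.65) = 1/0.35 ≈ 2.857.
ΔY = k × ΔG = (+$325 billion) / 0.35 ≈ +$929 billion.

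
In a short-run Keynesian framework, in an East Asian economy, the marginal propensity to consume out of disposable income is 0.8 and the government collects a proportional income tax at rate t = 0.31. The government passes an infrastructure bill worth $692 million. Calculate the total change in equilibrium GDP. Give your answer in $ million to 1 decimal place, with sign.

Government-spending multiplier = 1/(1 − c(1−t)) = 1/(1 − 0.8×0.69) = 1/0.448 ≈ 2.232.
ΔY = k × ΔG = (+$692 million) / 0.448 ≈ +$1,544.6 million.

+$1,544.6 million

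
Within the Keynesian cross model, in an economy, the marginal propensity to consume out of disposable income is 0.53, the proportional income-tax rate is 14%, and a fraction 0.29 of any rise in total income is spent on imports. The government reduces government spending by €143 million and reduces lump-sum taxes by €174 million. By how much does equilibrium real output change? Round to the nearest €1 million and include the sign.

Expenditure multiplier = 1/(1 − c(1−t) + m) = 1/(1 − 0.53×0.86 + 0.29) = 1/0.8342 ≈ 1.199.
ΔG contributes k·ΔG = (−€143 million) / 0.8342 ≈ −€171.4 million.
ΔT of −€174 million changes first-round spending by −c·ΔT = +€92.22 million, contributing k·(−c·ΔT) = (+€92.22 million) / 0.8342 ≈ +€110.5 million.
Net ΔY = k(ΔG − c·ΔT) = (−€50.78 million) / 0.8342 ≈ −€61 million.

−€61 million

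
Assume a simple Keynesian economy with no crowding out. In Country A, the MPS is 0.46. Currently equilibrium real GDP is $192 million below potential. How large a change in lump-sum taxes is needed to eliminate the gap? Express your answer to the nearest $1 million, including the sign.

−$164 million

MPC = 1 − MPS = 1 − 0.46 = 0.54.
Spending multiplier = 1/(1 − MPC) = 1/(1 − 0.54) = 1/0.46 ≈ 2.174.
Tax multiplier = −c·k = −0.54/0.46 ≈ −1.174. Need ΔY = +$192 million, so ΔT = ΔY/(−c·k) = −(+$192 million) × 0.46 / 0.54 ≈ −$164 million.
The government should cut lump-sum taxes by $164 million.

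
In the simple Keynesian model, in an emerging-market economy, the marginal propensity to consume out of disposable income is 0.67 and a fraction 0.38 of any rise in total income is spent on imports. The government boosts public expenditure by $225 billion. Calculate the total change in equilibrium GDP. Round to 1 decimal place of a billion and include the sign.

Government-spending multiplier = 1/(1 − c + m) = 1/(1 − 0.67 + 0.38) = 1/0.71 ≈ 1.408.
ΔY = k × ΔG = (+$225 billion) / 0.71 ≈ +$316.9 billion.

+$316.9 billion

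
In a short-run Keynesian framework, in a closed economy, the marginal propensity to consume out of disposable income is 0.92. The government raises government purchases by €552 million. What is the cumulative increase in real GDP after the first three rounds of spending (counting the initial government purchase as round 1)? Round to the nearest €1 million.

Round 1 adds ΔG = €552 million; each later round is MPC = 0.92 times the previous.
After 3 rounds: 552 + 507.84 + 467.2128 = ΔG·(1 − c^3)/(1 − c) = 552 × (1 − 0.778688)/0.08 ≈ €1,527 million.

€1,527 million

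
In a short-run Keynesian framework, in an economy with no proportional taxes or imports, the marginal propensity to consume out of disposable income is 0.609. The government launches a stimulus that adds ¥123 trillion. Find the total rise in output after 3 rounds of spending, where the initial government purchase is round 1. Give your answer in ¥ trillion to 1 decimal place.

Round 1 adds ΔG = ¥123 trillion; each later round is MPC = 0.609 times the previous.
After 3 rounds: 123 + 74.907 + 45.618363 = ΔG·(1 − c^3)/(1 − c) = 123 × (1 − 0.225866529)/0.391 ≈ ¥243.5 trillion.

¥243.5 trillion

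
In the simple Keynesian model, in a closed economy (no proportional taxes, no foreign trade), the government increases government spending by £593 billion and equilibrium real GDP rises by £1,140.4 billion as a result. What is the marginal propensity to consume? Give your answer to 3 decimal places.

0.480

Implied spending multiplier k = ΔY/ΔG = 1,140.4/593 ≈ 1.9231.
Since k = 1/(1 − MPC), MPC = 1 − 1/k = 1 − ΔG/ΔY = 1 − 593/1,140.4 ≈ 0.480.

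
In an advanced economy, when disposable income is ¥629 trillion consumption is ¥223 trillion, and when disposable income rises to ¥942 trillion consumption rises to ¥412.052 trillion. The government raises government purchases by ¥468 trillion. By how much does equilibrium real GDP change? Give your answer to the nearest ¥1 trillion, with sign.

MPC = ΔC/ΔYd = (412.052 − 223)/(942 − 629) = 189.052/313 = 0.604.
Expenditure multiplier = 1/(1 − MPC) = 1/(1 − 0.604) = 1/0.396 ≈ 2.525.
ΔY = k × ΔG = (+¥468 trillion) / 0.396 ≈ +¥1,182 trillion.

+¥1,182 trillion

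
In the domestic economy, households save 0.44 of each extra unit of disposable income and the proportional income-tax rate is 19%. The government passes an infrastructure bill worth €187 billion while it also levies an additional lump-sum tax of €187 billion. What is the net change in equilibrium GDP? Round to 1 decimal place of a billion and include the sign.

+€150.6 billion

MPC = 1 − MPS = 1 − 0.44 = 0.56.
Expenditure multiplier = 1/(1 − c(1−t)) = 1/(1 − 0.56×0.81) = 1/0.5464 ≈ 1.83.
ΔG contributes k·ΔG = (+€187 billion) / 0.5464 ≈ +€342.2 billion.
ΔT of +€187 billion changes first-round spending by −c·ΔT = −€104.72 billion, contributing k·(−c·ΔT) = (−€104.72 billion) / 0.5464 ≈ −€191.7 billion.
Net ΔY = k(ΔG − c·ΔT) = (+€82.28 billion) / 0.5464 ≈ +€150.6 billion.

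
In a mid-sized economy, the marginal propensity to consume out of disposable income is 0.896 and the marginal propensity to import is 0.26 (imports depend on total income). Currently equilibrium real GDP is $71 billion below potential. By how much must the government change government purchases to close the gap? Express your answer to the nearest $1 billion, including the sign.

Spending multiplier = 1/(1 − c + m) = 1/(1 − 0.896 + 0.26) = 1/0.364 ≈ 2.747.
Need ΔY = +$71 billion, so ΔG = ΔY/k = (+$71 billion) × 0.364 ≈ +$26 billion.
The government should increase government purchases by $26 billion.

+$26 billion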